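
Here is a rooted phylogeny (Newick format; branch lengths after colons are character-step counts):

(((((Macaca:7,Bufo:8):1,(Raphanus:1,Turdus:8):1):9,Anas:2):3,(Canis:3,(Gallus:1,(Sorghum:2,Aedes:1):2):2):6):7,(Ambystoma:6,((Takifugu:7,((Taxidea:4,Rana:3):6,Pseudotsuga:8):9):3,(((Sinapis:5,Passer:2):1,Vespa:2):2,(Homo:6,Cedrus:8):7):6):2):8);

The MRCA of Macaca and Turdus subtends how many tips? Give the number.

4

The MRCA of Macaca and Turdus is the node subtending ((Macaca,Bufo),(Raphanus,Turdus)).
That clade contains 4 terminal taxa: Bufo, Macaca, Raphanus, Turdus.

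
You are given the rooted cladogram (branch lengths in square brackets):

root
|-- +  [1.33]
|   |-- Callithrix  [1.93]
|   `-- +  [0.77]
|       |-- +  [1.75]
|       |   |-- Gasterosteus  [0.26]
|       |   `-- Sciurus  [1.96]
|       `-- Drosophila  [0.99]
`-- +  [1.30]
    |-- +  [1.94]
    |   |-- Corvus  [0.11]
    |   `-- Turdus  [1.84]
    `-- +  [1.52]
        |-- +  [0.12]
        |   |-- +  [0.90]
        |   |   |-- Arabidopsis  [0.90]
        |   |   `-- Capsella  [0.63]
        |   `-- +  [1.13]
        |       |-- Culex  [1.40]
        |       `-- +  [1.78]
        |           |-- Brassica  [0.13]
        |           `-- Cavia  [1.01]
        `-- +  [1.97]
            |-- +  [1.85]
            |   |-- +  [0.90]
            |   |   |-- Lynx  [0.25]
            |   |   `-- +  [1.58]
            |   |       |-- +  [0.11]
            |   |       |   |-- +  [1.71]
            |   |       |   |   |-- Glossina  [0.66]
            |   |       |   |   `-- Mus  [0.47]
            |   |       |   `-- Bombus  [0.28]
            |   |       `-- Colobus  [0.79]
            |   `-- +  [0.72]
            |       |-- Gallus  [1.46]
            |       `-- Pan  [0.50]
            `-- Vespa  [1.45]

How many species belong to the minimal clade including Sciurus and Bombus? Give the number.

The MRCA of Sciurus and Bombus is the root, so the clade is the entire tree.
That clade contains 19 terminal taxa: Arabidopsis, Bombus, Brassica, Callithrix, Capsella, Cavia, Colobus, Corvus, Culex, Drosophila, Gallus, Gasterosteus, Glossina, Lynx, Mus, Pan, Sciurus, Turdus, Vespa.

19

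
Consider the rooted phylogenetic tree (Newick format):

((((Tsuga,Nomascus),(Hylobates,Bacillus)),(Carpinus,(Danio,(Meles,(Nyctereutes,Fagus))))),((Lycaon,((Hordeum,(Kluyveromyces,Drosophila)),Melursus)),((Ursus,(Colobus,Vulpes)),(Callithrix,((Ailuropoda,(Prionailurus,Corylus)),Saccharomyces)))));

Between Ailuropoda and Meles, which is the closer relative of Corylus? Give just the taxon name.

Ailuropoda

The MRCA of Corylus and Ailuropoda subtends (Ailuropoda,(Prionailurus,Corylus)) (3 taxa).
The MRCA of Corylus and Meles is the root, subtending the entire tree (22 taxa).
The first is nested inside the second, so Corylus shares a more recent common ancestor with Ailuropoda.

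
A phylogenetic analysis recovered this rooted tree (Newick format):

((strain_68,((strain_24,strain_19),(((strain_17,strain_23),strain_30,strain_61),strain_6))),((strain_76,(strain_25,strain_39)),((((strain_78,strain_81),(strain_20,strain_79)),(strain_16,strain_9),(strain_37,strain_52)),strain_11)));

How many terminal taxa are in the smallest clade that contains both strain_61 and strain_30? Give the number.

The MRCA of strain_61 and strain_30 is the node subtending ((strain_17,strain_23),strain_30,strain_61).
That clade contains 4 terminal taxa: strain_17, strain_23, strain_30, strain_61.

4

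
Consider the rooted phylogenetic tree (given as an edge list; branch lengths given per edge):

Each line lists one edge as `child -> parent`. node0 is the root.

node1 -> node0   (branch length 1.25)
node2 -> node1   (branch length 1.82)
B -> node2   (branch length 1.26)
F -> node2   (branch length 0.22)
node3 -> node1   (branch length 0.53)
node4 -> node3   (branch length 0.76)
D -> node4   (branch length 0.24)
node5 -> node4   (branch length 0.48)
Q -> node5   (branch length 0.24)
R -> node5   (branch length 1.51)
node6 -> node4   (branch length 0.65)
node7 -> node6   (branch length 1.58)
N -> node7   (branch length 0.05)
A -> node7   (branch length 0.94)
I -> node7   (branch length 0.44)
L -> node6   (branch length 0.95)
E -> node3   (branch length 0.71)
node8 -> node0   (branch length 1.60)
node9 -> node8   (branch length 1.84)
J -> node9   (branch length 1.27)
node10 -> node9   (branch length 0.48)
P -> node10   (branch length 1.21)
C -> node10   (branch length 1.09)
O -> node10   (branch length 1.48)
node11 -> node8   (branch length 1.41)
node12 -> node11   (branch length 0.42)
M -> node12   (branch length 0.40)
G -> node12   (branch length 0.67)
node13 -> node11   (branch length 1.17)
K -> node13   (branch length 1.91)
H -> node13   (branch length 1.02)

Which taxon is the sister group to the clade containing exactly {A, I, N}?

L

The clade containing exactly {A, I, N} attaches to the tree at the node subtending ((N,A,I),L).
The other lineage descending from that same node — the sister group — is the single tip L.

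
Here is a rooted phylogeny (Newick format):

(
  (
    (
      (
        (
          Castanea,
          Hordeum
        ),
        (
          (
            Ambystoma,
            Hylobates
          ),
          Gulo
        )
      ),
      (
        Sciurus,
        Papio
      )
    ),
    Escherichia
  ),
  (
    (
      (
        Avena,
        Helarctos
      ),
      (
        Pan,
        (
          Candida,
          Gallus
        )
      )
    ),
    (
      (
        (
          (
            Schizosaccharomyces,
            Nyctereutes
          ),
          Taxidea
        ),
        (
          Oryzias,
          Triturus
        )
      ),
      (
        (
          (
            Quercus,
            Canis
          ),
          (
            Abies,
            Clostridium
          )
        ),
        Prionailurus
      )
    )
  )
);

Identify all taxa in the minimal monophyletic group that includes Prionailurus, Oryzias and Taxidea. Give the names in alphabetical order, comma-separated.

Abies, Canis, Clostridium, Nyctereutes, Oryzias, Prionailurus, Quercus, Schizosaccharomyces, Taxidea, Triturus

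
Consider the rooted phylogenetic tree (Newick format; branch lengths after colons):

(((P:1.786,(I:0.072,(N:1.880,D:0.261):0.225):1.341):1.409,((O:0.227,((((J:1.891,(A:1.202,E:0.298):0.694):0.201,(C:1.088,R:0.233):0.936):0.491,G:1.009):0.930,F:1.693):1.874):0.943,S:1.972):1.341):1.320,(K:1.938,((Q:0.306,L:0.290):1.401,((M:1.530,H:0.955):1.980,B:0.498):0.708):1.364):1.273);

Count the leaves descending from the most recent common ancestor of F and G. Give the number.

The MRCA of F and G is the node subtending ((((J,(A,E)),(C,R)),G),F).
That clade contains 7 terminal taxa: A, C, E, F, G, J, R.

7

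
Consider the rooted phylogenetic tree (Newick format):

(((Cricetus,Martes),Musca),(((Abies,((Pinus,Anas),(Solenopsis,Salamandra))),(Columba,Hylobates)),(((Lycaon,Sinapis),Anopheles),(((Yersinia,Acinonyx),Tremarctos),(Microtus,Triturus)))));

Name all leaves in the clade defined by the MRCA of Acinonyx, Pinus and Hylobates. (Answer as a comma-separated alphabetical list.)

Abies, Acinonyx, Anas, Anopheles, Columba, Hylobates, Lycaon, Microtus, Pinus, Salamandra, Sinapis, Solenopsis, Tremarctos, Triturus, Yersinia

Tracing Acinonyx: it sits inside (Yersinia,Acinonyx).
Tracing Pinus: it sits inside (Pinus,Anas).
Tracing Hylobates: it sits inside (Columba,Hylobates).
The smallest clade enclosing all 3 is (((Abies,((Pinus,Anas),(Solenopsis,Salamandra))),(Columba,Hylobates)),(((Lycaon,Sinapis),Anopheles),(((Yersinia,Acinonyx),Tremarctos),(Microtus,Triturus)))); the answer is its 15 terminal taxa in alphabetical order.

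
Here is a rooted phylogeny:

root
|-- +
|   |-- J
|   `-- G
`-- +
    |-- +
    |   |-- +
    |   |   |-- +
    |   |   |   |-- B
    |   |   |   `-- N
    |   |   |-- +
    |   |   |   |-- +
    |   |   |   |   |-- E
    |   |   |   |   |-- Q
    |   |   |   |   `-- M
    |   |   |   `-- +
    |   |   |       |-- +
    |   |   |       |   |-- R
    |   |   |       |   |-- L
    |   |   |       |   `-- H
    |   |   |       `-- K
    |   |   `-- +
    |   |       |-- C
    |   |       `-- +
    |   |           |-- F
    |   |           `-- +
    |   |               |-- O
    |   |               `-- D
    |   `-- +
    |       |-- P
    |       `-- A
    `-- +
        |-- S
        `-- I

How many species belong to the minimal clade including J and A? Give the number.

The MRCA of J and A is the root, so the clade is the entire tree.
That clade contains 19 terminal taxa: A, B, C, D, E, F, G, H, I, J, K, L, M, N, O, P, Q, R, S.

19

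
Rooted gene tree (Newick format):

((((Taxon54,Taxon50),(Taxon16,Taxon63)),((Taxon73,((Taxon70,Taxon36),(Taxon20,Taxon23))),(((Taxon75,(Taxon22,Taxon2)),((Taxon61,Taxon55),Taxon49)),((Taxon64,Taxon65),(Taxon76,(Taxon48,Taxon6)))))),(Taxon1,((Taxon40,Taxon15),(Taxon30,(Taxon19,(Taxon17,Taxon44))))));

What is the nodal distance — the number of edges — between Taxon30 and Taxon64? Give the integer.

10

The MRCA of Taxon30 and Taxon64 is the root of the tree.
From Taxon30 up to that node: 4 branches. From Taxon64 up to the same node: 6 branches. Total: 4 + 6 = 10.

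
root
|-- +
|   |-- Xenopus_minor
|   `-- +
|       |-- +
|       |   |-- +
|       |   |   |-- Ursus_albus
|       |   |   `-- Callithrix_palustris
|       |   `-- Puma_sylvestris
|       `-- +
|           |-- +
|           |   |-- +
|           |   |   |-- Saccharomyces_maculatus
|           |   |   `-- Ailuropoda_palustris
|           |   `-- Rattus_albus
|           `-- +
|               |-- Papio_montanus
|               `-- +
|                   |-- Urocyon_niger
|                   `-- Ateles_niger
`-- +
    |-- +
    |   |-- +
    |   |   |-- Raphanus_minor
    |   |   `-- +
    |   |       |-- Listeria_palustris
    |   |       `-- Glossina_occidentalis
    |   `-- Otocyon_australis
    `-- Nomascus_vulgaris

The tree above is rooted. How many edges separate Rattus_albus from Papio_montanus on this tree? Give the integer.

The MRCA of Rattus_albus and Papio_montanus is the node subtending (((Saccharomyces_maculatus,Ailuropoda_palustris),Rattus_albus),(Papio_montanus,(Urocyon_niger,Ateles_niger))).
From Rattus_albus up to that node: 2 branches. From Papio_montanus up to the same node: 2 branches. Total: 2 + 2 = 4.

4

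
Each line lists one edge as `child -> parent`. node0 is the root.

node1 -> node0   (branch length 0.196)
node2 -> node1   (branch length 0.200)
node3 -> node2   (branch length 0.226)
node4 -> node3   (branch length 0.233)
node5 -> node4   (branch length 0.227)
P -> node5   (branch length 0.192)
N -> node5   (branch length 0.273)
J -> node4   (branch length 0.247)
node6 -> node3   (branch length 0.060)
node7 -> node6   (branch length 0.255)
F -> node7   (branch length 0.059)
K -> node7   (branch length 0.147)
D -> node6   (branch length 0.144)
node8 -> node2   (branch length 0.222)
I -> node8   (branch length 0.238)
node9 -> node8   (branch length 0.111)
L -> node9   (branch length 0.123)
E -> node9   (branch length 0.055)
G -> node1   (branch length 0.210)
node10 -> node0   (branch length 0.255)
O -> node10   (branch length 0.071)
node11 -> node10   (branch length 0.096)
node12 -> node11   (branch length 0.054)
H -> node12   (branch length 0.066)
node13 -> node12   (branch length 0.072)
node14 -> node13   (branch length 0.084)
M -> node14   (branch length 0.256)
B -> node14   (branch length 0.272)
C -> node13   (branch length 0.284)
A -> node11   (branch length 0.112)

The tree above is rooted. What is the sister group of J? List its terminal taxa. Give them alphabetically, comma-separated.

N, P

J attaches to the tree at the node subtending ((P,N),J).
The other lineage descending from that same node — the sister group — is (P,N); its 2 tips in alphabetical order are the answer.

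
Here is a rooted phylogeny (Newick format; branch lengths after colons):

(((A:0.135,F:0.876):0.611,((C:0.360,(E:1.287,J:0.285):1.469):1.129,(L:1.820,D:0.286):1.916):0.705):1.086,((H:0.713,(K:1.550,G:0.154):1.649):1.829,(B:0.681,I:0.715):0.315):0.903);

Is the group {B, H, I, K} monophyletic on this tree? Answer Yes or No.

No

The MRCA of the listed taxa subtends ((H,(K,G)),(B,I)).
That clade also contains G, which is not in the proposed group, so the group is not monophyletic.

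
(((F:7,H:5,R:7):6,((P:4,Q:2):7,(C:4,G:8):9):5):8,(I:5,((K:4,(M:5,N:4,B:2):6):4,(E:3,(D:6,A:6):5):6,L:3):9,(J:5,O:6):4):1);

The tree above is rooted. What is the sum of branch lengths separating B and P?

46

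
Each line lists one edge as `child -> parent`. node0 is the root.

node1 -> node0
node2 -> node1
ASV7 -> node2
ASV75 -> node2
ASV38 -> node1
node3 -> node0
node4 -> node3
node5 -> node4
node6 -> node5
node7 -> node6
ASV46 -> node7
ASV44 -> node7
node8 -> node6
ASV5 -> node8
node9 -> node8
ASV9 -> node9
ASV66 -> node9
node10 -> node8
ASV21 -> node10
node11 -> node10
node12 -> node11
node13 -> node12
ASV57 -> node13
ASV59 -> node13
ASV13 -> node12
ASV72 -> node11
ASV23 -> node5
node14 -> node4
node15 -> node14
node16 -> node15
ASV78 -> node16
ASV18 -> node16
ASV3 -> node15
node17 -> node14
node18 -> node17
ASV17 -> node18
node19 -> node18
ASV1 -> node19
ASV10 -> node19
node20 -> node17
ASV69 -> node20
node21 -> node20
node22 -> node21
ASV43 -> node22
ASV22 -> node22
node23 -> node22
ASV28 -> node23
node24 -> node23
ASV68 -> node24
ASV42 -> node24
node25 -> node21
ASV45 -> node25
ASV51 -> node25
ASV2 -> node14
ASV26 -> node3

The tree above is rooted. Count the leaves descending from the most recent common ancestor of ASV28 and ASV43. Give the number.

5

The MRCA of ASV28 and ASV43 is the node subtending (ASV43,ASV22,(ASV28,(ASV68,ASV42))).
That clade contains 5 terminal taxa: ASV22, ASV28, ASV42, ASV43, ASV68.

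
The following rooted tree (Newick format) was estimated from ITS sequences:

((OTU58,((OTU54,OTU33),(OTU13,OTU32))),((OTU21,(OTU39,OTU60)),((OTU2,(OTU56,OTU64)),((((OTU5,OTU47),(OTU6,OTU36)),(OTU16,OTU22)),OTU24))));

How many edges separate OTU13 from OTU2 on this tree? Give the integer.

8

The MRCA of OTU13 and OTU2 is the root of the tree.
From OTU13 up to that node: 4 branches. From OTU2 up to the same node: 4 branches. Total: 4 + 4 = 8.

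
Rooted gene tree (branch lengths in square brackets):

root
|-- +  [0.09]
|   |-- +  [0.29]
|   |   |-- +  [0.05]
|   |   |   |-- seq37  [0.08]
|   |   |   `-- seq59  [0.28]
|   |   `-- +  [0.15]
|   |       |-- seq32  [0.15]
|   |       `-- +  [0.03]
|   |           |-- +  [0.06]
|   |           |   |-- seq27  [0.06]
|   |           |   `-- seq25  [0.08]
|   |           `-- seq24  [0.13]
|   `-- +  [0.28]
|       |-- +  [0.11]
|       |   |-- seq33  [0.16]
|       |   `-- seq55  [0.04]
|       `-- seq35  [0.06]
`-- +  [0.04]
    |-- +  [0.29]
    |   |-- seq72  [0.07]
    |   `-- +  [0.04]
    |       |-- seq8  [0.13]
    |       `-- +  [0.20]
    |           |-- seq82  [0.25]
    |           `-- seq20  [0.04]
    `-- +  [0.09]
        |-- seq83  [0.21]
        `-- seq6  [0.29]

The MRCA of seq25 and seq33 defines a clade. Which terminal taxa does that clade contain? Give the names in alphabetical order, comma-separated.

Tracing seq25: it sits inside (seq27,seq25).
Tracing seq33: it sits inside (seq33,seq55).
The smallest clade enclosing both is (((seq37,seq59),(seq32,((seq27,seq25),seq24))),((seq33,seq55),seq35)); the answer is its 9 terminal taxa in alphabetical order.

seq24, seq25, seq27, seq32, seq33, seq35, seq37, seq55, seq59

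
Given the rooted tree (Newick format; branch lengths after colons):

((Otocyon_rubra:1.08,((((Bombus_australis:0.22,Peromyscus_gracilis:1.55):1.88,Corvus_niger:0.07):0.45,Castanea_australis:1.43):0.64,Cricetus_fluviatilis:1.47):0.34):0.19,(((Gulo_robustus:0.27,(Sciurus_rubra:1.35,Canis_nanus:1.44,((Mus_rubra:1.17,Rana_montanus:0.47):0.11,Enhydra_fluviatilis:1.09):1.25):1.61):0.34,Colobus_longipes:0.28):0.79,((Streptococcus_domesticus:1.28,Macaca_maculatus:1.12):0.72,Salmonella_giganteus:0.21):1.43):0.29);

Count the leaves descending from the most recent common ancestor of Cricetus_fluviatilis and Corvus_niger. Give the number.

The MRCA of Cricetus_fluviatilis and Corvus_niger is the node subtending ((((Bombus_australis,Peromyscus_gracilis),Corvus_niger),Castanea_australis),Cricetus_fluviatilis).
That clade contains 5 terminal taxa: Bombus_australis, Castanea_australis, Corvus_niger, Cricetus_fluviatilis, Peromyscus_gracilis.

5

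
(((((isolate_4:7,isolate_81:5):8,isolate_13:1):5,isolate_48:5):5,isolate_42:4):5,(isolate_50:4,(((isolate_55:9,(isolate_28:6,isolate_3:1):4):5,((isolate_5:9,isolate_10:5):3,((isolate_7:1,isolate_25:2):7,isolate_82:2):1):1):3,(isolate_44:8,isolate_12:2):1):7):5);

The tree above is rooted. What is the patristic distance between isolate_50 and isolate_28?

29

The path runs isolate_50 → … → MRCA → … → isolate_28; the MRCA is the node subtending (isolate_50,(((isolate_55,(isolate_28,isolate_3)),((isolate_5,isolate_10),((isolate_7,isolate_25),isolate_82))),(isolate_44,isolate_12))).
Branch lengths along that path: 4 + 7 + 3 + 5 + 4 + 6 = 29.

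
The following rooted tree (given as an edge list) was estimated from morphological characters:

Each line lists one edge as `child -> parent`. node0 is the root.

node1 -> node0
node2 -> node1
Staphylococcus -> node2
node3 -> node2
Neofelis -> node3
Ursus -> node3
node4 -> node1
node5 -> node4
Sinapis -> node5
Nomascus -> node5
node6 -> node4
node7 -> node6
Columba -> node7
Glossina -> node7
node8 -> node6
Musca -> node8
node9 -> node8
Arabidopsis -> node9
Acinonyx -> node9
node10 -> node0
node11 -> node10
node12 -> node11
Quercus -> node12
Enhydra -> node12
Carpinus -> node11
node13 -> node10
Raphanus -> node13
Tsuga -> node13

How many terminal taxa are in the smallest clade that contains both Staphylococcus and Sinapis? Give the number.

The MRCA of Staphylococcus and Sinapis is the node subtending ((Staphylococcus,(Neofelis,Ursus)),((Sinapis,Nomascus),((Columba,Glossina),(Musca,(Arabidopsis,Acinonyx))))).
That clade contains 10 terminal taxa: Acinonyx, Arabidopsis, Columba, Glossina, Musca, Neofelis, Nomascus, Sinapis, Staphylococcus, Ursus.

10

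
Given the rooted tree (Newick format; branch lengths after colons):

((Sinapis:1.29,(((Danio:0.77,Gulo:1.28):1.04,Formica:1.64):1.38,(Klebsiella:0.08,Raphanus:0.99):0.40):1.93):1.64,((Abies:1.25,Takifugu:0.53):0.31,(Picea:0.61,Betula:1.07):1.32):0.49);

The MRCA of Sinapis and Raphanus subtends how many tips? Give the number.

6

The MRCA of Sinapis and Raphanus is the node subtending (Sinapis,(((Danio,Gulo),Formica),(Klebsiella,Raphanus))).
That clade contains 6 terminal taxa: Danio, Formica, Gulo, Klebsiella, Raphanus, Sinapis.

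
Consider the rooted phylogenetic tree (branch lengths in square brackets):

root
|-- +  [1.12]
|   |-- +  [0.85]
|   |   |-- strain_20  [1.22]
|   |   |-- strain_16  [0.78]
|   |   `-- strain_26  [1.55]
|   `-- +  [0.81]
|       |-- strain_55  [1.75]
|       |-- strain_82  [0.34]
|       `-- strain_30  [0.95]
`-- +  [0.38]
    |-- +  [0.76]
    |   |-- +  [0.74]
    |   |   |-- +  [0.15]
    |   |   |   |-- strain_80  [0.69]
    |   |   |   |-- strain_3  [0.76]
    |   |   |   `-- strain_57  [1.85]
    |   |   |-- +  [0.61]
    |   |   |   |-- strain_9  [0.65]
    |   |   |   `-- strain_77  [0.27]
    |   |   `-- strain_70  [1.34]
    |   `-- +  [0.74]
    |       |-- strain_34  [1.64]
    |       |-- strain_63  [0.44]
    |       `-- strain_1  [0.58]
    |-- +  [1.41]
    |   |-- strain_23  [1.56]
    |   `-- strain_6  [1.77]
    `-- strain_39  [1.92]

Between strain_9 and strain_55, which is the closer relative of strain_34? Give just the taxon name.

strain_9

The MRCA of strain_34 and strain_9 subtends (((strain_80,strain_3,strain_57),(strain_9,strain_77),strain_70),(strain_34,strain_63,strain_1)) (9 taxa).
The MRCA of strain_34 and strain_55 is the root, subtending the entire tree (18 taxa).
The first is nested inside the second, so strain_34 shares a more recent common ancestor with strain_9.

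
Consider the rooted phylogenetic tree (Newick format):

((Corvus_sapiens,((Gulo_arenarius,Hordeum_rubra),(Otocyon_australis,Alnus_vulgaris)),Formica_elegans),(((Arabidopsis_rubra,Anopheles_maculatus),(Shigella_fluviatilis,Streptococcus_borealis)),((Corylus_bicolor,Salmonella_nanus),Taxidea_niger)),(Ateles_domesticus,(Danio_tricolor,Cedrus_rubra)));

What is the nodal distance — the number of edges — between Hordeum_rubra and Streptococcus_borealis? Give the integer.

The MRCA of Hordeum_rubra and Streptococcus_borealis is the root of the tree.
From Hordeum_rubra up to that node: 4 branches. From Streptococcus_borealis up to the same node: 4 branches. Total: 4 + 4 = 8.

8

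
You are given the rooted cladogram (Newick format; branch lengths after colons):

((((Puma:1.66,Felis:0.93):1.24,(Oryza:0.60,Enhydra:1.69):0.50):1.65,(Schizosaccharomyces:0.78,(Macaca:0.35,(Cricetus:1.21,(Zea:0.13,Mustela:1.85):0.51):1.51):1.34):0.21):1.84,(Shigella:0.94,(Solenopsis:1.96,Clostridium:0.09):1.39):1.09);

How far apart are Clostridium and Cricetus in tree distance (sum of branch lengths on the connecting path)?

8.68

The path runs Clostridium → … → MRCA → … → Cricetus; the MRCA is the root of the tree.
Branch lengths along that path: 0.09 + 1.39 + 1.09 + 1.84 + 0.21 + 1.34 + 1.51 + 1.21 = 8.68.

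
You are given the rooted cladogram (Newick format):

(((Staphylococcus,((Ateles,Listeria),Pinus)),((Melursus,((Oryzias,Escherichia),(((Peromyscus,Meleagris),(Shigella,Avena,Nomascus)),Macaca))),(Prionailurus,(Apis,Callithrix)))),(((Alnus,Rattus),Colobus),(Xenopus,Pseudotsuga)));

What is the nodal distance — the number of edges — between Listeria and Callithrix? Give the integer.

8

The MRCA of Listeria and Callithrix is the node subtending ((Staphylococcus,((Ateles,Listeria),Pinus)),((Melursus,((Oryzias,Escherichia),(((Peromyscus,Meleagris),(Shigella,Avena,Nomascus)),Macaca))),(Prionailurus,(Apis,Callithrix)))).
From Listeria up to that node: 4 branches. From Callithrix up to the same node: 4 branches. Total: 4 + 4 = 8.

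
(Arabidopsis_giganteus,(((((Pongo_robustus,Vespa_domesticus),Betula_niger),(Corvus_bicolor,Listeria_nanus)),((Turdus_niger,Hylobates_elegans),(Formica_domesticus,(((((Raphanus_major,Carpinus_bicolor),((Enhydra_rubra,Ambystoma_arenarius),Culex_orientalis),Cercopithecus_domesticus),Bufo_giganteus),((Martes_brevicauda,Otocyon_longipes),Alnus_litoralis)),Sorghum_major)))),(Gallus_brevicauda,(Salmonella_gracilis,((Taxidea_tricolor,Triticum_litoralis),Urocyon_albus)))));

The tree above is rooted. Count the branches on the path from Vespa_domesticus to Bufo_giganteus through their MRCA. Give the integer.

10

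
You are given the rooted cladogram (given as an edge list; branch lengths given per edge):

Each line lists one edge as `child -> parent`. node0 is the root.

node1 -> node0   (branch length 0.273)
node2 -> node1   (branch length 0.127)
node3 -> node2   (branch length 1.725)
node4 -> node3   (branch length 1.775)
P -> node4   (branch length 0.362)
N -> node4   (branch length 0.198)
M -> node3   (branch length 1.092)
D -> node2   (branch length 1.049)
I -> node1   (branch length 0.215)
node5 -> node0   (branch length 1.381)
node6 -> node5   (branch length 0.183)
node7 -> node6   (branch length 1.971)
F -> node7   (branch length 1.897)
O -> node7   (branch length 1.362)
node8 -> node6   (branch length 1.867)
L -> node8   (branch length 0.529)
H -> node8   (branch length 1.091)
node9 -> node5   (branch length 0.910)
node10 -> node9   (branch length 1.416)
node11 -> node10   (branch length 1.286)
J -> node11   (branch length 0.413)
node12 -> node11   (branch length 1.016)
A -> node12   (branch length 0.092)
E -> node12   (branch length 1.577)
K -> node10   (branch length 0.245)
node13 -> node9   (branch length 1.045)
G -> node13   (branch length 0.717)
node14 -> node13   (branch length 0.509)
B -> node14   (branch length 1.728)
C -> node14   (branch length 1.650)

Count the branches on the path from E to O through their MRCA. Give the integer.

8

The MRCA of E and O is the node subtending (((F,O),(L,H)),(((J,(A,E)),K),(G,(B,C)))).
From E up to that node: 5 branches. From O up to the same node: 3 branches. Total: 5 + 3 = 8.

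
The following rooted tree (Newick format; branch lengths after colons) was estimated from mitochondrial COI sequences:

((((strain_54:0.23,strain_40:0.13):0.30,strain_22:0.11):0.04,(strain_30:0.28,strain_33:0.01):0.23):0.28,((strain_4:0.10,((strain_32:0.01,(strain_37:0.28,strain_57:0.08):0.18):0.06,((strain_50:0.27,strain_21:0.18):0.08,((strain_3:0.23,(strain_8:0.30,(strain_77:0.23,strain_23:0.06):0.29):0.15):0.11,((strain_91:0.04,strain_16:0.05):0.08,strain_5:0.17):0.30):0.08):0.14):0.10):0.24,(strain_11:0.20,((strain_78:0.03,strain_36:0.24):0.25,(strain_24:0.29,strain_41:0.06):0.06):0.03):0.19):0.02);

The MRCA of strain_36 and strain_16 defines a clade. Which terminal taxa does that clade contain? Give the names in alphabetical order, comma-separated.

Tracing strain_36: it sits inside (strain_78,strain_36).
Tracing strain_16: it sits inside (strain_91,strain_16).
The smallest clade enclosing both is ((strain_4,((strain_32,(strain_37,strain_57)),((strain_50,strain_21),((strain_3,(strain_8,(strain_77,strain_23))),((strain_91,strain_16),strain_5))))),(strain_11,((strain_78,strain_36),(strain_24,strain_41)))); the answer is its 18 terminal taxa in alphabetical order.

strain_11, strain_16, strain_21, strain_23, strain_24, strain_3, strain_32, strain_36, strain_37, strain_4, strain_41, strain_5, strain_50, strain_57, strain_77, strain_78, strain_8, strain_91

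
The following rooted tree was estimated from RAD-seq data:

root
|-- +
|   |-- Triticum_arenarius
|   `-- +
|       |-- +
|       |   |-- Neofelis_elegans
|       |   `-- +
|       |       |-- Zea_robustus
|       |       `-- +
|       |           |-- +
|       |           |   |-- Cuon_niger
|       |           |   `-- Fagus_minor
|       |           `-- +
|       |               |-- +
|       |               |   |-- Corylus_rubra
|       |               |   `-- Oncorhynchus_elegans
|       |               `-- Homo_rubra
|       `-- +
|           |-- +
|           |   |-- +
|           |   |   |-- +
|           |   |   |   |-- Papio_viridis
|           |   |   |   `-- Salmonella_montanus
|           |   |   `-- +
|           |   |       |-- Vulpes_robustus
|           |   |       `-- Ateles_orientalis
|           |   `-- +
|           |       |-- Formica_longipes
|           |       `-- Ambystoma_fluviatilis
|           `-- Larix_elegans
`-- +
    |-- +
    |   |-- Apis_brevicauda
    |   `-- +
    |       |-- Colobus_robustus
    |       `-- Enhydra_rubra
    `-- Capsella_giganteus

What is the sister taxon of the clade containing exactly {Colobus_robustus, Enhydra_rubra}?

The clade containing exactly {Colobus_robustus, Enhydra_rubra} attaches to the tree at the node subtending (Apis_brevicauda,(Colobus_robustus,Enhydra_rubra)).
The other lineage descending from that same node — the sister group — is the single tip Apis_brevicauda.

Apis_brevicauda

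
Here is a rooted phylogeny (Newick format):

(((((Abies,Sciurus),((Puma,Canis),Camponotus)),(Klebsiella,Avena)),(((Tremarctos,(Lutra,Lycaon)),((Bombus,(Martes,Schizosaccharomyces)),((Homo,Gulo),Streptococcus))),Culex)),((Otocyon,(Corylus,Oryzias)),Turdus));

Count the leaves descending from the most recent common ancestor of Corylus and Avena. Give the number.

The MRCA of Corylus and Avena is the root, so the clade is the entire tree.
That clade contains 21 terminal taxa: Abies, Avena, Bombus, Camponotus, Canis, Corylus, Culex, Gulo, Homo, Klebsiella, Lutra, Lycaon, Martes, Oryzias, Otocyon, Puma, Schizosaccharomyces, Sciurus, Streptococcus, Tremarctos, Turdus.

21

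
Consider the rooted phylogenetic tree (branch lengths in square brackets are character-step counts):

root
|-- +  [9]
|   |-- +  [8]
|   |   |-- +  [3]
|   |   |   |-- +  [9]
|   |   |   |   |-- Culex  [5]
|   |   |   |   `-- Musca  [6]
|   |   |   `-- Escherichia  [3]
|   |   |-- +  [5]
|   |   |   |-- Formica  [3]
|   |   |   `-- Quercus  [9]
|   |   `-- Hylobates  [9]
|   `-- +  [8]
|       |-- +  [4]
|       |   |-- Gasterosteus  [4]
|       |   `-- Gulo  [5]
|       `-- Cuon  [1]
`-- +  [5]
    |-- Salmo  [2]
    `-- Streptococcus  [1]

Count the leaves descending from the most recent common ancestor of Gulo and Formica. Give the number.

The MRCA of Gulo and Formica is the node subtending ((((Culex,Musca),Escherichia),(Formica,Quercus),Hylobates),((Gasterosteus,Gulo),Cuon)).
That clade contains 9 terminal taxa: Culex, Cuon, Escherichia, Formica, Gasterosteus, Gulo, Hylobates, Musca, Quercus.

9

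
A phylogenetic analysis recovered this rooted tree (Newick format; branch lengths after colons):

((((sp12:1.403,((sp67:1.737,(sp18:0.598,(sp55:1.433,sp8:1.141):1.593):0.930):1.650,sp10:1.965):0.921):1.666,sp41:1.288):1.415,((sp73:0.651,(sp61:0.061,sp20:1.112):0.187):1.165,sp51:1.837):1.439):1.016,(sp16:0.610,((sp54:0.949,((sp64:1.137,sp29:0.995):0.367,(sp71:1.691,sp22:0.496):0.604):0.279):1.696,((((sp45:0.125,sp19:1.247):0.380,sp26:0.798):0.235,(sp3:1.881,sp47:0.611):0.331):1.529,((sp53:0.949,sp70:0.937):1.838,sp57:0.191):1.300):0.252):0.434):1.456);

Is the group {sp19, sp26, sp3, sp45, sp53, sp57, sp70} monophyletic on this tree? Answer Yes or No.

No

The MRCA of the listed taxa subtends ((((sp45,sp19),sp26),(sp3,sp47)),((sp53,sp70),sp57)).
That clade also contains sp47, which is not in the proposed group, so the group is not monophyletic.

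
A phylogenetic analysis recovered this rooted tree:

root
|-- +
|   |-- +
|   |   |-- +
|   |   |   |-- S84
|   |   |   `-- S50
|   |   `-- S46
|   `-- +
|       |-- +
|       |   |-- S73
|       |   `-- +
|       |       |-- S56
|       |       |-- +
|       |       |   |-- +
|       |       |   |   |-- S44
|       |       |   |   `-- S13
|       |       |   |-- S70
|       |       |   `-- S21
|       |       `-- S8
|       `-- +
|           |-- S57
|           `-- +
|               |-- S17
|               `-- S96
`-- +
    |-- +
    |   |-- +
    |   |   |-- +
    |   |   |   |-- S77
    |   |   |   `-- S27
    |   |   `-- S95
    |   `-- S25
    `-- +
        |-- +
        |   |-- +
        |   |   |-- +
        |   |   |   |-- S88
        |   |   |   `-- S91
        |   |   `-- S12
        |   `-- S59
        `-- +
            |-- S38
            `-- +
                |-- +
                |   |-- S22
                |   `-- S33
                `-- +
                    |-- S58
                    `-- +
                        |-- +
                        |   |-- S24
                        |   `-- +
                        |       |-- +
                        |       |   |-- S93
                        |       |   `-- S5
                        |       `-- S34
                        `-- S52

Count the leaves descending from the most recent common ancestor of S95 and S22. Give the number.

17

The MRCA of S95 and S22 is the node subtending ((((S77,S27),S95),S25),((((S88,S91),S12),S59),(S38,((S22,S33),(S58,((S24,((S93,S5),S34)),S52)))))).
That clade contains 17 terminal taxa: S12, S22, S24, S25, S27, S33, S34, S38, S5, S52, S58, S59, S77, S88, S91, S93, S95.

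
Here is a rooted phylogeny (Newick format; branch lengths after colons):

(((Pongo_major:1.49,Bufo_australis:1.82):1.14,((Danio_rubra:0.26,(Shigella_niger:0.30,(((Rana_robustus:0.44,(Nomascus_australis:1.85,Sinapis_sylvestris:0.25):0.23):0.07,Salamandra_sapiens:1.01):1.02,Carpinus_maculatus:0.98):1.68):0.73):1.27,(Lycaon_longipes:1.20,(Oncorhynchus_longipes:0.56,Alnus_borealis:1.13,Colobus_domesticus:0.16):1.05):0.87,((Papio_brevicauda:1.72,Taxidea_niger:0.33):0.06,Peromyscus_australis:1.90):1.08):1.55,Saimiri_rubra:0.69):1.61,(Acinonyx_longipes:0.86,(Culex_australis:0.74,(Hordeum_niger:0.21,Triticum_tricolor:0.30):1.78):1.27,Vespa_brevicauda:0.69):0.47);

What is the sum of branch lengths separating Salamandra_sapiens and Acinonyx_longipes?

The path runs Salamandra_sapiens → … → MRCA → … → Acinonyx_longipes; the MRCA is the root of the tree.
Branch lengths along that path: 1.01 + 1.02 + 1.68 + 0.73 + 1.27 + 1.55 + 1.61 + 0.47 + 0.86 = 10.20.

10.20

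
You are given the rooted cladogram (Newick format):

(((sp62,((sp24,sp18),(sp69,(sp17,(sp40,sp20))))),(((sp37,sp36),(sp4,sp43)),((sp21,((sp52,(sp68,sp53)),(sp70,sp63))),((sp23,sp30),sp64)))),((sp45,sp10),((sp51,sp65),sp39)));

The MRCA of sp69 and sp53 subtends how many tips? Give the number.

20

The MRCA of sp69 and sp53 is the node subtending ((sp62,((sp24,sp18),(sp69,(sp17,(sp40,sp20))))),(((sp37,sp36),(sp4,sp43)),((sp21,((sp52,(sp68,sp53)),(sp70,sp63))),((sp23,sp30),sp64)))).
That clade contains 20 terminal taxa: sp17, sp18, sp20, sp21, sp23, sp24, sp30, sp36, sp37, sp4, sp40, sp43, sp52, sp53, sp62, sp63, sp64, sp68, sp69, sp70.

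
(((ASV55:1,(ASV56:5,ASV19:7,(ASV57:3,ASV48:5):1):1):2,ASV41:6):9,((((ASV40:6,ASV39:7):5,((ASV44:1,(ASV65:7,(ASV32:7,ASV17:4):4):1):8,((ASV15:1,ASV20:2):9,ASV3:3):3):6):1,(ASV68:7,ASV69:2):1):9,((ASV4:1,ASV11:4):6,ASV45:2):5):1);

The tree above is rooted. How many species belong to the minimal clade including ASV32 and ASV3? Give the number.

The MRCA of ASV32 and ASV3 is the node subtending ((ASV44,(ASV65,(ASV32,ASV17))),((ASV15,ASV20),ASV3)).
That clade contains 7 terminal taxa: ASV15, ASV17, ASV20, ASV3, ASV32, ASV44, ASV65.

7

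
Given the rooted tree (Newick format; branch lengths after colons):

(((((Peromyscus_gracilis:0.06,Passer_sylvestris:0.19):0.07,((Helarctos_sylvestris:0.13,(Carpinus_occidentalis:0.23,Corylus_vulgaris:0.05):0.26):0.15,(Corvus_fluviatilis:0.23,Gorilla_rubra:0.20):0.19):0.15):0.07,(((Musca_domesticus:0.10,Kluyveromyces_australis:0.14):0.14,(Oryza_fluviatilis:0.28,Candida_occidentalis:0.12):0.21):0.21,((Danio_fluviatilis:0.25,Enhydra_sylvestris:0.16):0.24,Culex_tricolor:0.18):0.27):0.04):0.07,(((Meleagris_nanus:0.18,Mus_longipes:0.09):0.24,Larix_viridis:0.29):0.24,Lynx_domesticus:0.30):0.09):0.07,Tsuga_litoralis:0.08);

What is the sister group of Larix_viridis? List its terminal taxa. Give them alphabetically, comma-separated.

Meleagris_nanus, Mus_longipes

Larix_viridis attaches to the tree at the node subtending ((Meleagris_nanus,Mus_longipes),Larix_viridis).
The other lineage descending from that same node — the sister group — is (Meleagris_nanus,Mus_longipes); its 2 tips in alphabetical order are the answer.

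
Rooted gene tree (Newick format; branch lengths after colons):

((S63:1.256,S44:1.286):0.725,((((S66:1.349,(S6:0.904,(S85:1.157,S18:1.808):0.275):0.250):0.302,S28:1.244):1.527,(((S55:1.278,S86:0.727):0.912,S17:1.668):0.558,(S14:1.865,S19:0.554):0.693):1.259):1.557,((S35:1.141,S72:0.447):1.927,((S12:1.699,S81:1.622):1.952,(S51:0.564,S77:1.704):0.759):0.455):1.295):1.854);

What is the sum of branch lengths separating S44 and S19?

The path runs S44 → … → MRCA → … → S19; the MRCA is the root of the tree.
Branch lengths along that path: 1.286 + 0.725 + 1.854 + 1.557 + 1.259 + 0.693 + 0.554 = 7.928.

7.928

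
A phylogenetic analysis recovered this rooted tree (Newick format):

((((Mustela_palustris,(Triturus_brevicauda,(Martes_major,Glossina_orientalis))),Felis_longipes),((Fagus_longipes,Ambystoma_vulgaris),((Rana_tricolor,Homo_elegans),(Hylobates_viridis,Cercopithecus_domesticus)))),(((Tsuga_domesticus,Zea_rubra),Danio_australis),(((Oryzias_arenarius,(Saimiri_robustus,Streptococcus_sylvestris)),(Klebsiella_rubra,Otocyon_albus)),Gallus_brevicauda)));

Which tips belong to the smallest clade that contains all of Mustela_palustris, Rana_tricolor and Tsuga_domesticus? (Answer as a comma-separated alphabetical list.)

Tracing Mustela_palustris: it sits inside (Mustela_palustris,(Triturus_brevicauda,(Martes_major,Glossina_orientalis))).
Tracing Rana_tricolor: it sits inside (Rana_tricolor,Homo_elegans).
Tracing Tsuga_domesticus: it sits inside (Tsuga_domesticus,Zea_rubra).
The smallest clade enclosing all 3 is the whole tree (their MRCA is the root), so the answer is all 20 tips in alphabetical order.

Ambystoma_vulgaris, Cercopithecus_domesticus, Danio_australis, Fagus_longipes, Felis_longipes, Gallus_brevicauda, Glossina_orientalis, Homo_elegans, Hylobates_viridis, Klebsiella_rubra, Martes_major, Mustela_palustris, Oryzias_arenarius, Otocyon_albus, Rana_tricolor, Saimiri_robustus, Streptococcus_sylvestris, Triturus_brevicauda, Tsuga_domesticus, Zea_rubra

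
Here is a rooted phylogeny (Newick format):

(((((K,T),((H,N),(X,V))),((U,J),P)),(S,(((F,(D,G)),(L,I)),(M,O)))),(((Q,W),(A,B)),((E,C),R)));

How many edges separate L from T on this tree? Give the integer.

9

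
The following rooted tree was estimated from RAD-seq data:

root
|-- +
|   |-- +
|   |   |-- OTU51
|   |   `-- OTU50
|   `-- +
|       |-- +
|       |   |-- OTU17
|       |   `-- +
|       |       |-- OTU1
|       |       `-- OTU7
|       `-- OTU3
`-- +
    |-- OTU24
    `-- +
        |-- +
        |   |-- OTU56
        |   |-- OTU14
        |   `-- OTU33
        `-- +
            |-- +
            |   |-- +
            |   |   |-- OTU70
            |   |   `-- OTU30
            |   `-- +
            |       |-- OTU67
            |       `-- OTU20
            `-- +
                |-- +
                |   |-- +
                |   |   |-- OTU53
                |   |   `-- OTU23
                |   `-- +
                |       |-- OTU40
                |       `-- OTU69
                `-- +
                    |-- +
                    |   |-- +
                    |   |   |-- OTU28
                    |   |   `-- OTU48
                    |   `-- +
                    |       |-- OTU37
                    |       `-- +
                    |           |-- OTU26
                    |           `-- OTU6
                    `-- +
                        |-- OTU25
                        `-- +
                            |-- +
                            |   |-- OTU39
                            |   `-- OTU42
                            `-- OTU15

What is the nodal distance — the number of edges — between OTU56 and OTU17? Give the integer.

The MRCA of OTU56 and OTU17 is the root of the tree.
From OTU56 up to that node: 4 branches. From OTU17 up to the same node: 4 branches. Total: 4 + 4 = 8.

8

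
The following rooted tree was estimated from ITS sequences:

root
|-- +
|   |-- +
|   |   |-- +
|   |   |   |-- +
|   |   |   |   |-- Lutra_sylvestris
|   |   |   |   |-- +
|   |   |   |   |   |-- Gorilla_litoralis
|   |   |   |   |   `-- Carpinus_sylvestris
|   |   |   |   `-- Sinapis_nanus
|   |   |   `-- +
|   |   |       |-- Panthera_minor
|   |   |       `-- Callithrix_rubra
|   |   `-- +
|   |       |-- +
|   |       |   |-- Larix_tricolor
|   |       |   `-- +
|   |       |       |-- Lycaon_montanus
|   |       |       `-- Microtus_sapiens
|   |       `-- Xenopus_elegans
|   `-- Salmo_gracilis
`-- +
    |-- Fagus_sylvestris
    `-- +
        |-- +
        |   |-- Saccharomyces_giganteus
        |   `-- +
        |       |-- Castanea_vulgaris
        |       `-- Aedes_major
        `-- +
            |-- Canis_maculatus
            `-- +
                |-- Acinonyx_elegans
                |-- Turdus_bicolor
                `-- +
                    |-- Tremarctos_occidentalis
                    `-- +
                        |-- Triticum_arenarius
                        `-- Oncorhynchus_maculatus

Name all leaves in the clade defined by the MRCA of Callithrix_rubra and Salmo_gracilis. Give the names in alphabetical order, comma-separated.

Tracing Callithrix_rubra: it sits inside (Panthera_minor,Callithrix_rubra).
Tracing Salmo_gracilis: it sits inside ((((Lutra_sylvestris,(Gorilla_litoralis,Carpinus_sylvestris),Sinapis_nanus),(Panthera_minor,Callithrix_rubra)),((Larix_tricolor,(Lycaon_montanus,Microtus_sapiens)),Xenopus_elegans)),Salmo_gracilis).
The smallest clade enclosing both is ((((Lutra_sylvestris,(Gorilla_litoralis,Carpinus_sylvestris),Sinapis_nanus),(Panthera_minor,Callithrix_rubra)),((Larix_tricolor,(Lycaon_montanus,Microtus_sapiens)),Xenopus_elegans)),Salmo_gracilis); the answer is its 11 terminal taxa in alphabetical order.

Callithrix_rubra, Carpinus_sylvestris, Gorilla_litoralis, Larix_tricolor, Lutra_sylvestris, Lycaon_montanus, Microtus_sapiens, Panthera_minor, Salmo_gracilis, Sinapis_nanus, Xenopus_elegans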